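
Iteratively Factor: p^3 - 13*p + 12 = (p - 1)*(p^2 + p - 12) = (p - 1)*(p + 4)*(p - 3)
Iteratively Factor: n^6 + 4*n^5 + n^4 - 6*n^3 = (n - 1)*(n^5 + 5*n^4 + 6*n^3) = (n - 1)*(n + 3)*(n^4 + 2*n^3) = n*(n - 1)*(n + 3)*(n^3 + 2*n^2) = n^2*(n - 1)*(n + 3)*(n^2 + 2*n) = n^3*(n - 1)*(n + 3)*(n + 2)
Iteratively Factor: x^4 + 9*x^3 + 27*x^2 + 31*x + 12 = (x + 3)*(x^3 + 6*x^2 + 9*x + 4) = (x + 1)*(x + 3)*(x^2 + 5*x + 4) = (x + 1)^2*(x + 3)*(x + 4)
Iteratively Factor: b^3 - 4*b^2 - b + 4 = (b + 1)*(b^2 - 5*b + 4) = (b - 1)*(b + 1)*(b - 4)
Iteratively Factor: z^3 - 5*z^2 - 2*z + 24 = (z - 4)*(z^2 - z - 6) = (z - 4)*(z + 2)*(z - 3)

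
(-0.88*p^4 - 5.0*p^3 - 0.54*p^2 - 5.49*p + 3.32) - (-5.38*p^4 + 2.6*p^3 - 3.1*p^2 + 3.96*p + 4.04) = 4.5*p^4 - 7.6*p^3 + 2.56*p^2 - 9.45*p - 0.72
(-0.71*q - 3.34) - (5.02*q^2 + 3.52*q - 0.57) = -5.02*q^2 - 4.23*q - 2.77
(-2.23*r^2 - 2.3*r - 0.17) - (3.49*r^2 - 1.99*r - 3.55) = -5.72*r^2 - 0.31*r + 3.38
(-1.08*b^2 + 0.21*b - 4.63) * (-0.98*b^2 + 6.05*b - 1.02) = 1.0584*b^4 - 6.7398*b^3 + 6.9095*b^2 - 28.2257*b + 4.7226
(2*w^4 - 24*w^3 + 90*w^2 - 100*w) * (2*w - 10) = 4*w^5 - 68*w^4 + 420*w^3 - 1100*w^2 + 1000*w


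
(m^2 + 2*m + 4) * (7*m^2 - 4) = 7*m^4 + 14*m^3 + 24*m^2 - 8*m - 16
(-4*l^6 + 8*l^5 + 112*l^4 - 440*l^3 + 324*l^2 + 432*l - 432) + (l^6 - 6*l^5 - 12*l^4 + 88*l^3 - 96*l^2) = -3*l^6 + 2*l^5 + 100*l^4 - 352*l^3 + 228*l^2 + 432*l - 432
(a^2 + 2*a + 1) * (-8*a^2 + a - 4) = -8*a^4 - 15*a^3 - 10*a^2 - 7*a - 4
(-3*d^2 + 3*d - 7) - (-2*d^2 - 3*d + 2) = -d^2 + 6*d - 9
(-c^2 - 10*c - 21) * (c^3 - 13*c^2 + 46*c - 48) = -c^5 + 3*c^4 + 63*c^3 - 139*c^2 - 486*c + 1008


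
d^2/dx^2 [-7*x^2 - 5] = -14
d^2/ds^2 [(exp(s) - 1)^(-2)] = (4*exp(s) + 2)*exp(s)/(1 - exp(s))^4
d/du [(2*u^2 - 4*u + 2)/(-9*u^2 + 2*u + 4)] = 4*(-8*u^2 + 13*u - 5)/(81*u^4 - 36*u^3 - 68*u^2 + 16*u + 16)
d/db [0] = 0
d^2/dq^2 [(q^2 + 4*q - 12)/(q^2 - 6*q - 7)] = 10*(2*q^3 - 3*q^2 + 60*q - 127)/(q^6 - 18*q^5 + 87*q^4 + 36*q^3 - 609*q^2 - 882*q - 343)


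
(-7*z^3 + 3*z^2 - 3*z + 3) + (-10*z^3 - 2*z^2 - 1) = -17*z^3 + z^2 - 3*z + 2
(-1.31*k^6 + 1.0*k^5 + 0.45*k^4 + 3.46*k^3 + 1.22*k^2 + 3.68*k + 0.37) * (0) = 0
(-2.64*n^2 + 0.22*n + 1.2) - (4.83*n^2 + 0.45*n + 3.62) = -7.47*n^2 - 0.23*n - 2.42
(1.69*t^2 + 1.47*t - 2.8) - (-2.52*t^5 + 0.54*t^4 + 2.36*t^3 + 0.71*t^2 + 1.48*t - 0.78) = 2.52*t^5 - 0.54*t^4 - 2.36*t^3 + 0.98*t^2 - 0.01*t - 2.02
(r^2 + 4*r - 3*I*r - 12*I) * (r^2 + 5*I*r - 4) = r^4 + 4*r^3 + 2*I*r^3 + 11*r^2 + 8*I*r^2 + 44*r + 12*I*r + 48*I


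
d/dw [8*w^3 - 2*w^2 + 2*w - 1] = 24*w^2 - 4*w + 2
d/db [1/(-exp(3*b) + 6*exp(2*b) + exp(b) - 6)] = (3*exp(2*b) - 12*exp(b) - 1)*exp(b)/(exp(3*b) - 6*exp(2*b) - exp(b) + 6)^2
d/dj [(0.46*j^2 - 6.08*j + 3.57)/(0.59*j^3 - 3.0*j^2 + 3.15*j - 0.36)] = (-0.2714*j^4 + 7.1744*j^3 - 23.1099*j^2 + 21.0888*j - 9.0567)/(0.3481*j^6 - 3.54*j^5 + 12.717*j^4 - 19.3248*j^3 + 12.0825*j^2 - 2.268*j + 0.1296)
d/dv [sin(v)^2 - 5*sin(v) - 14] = (2*sin(v) - 5)*cos(v)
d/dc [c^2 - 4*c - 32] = 2*c - 4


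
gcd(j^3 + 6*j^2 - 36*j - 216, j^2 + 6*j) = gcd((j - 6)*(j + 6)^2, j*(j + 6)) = j + 6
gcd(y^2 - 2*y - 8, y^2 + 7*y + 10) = y + 2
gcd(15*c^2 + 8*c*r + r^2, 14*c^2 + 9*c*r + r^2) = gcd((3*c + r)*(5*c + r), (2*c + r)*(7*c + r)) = 1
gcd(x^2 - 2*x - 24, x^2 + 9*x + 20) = x + 4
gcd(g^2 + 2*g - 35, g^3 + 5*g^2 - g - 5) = 1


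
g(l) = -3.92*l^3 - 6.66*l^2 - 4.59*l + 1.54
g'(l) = -11.76*l^2 - 13.32*l - 4.59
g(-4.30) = 209.80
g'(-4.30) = -164.76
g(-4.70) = 282.98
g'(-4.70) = -201.76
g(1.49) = -33.05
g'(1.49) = -50.55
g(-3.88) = 148.06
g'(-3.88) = -129.95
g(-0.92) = 3.18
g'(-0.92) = -2.29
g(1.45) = -31.07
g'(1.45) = -48.63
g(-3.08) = 67.03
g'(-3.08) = -75.12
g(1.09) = -16.45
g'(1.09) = -33.08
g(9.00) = -3436.91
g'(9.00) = -1077.03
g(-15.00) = 11801.89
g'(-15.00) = -2450.79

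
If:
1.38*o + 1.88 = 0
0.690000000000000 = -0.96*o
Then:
No Solution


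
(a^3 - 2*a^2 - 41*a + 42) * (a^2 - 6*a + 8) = a^5 - 8*a^4 - 21*a^3 + 272*a^2 - 580*a + 336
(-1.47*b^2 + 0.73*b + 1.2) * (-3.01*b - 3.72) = 4.4247*b^3 + 3.2711*b^2 - 6.3276*b - 4.464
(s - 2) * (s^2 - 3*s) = s^3 - 5*s^2 + 6*s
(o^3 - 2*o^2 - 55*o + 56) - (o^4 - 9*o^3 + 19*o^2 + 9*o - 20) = -o^4 + 10*o^3 - 21*o^2 - 64*o + 76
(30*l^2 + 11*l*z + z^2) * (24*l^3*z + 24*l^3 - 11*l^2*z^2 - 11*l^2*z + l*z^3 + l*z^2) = 720*l^5*z + 720*l^5 - 66*l^4*z^2 - 66*l^4*z - 67*l^3*z^3 - 67*l^3*z^2 + l*z^5 + l*z^4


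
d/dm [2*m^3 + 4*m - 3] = 6*m^2 + 4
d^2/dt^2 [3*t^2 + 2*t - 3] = 6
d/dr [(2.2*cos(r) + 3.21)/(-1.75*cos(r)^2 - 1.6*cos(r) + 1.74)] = (3.85*sin(r)^2 - 11.235*cos(r) - 12.814)*sin(r)/(1.75*cos(r)^2 + 1.6*cos(r) - 1.74)^2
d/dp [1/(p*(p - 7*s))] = (p*(-p + 7*s) - (p - 7*s)^2)/(p^2*(p - 7*s)^3)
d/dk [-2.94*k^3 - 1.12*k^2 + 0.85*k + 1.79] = -8.82*k^2 - 2.24*k + 0.85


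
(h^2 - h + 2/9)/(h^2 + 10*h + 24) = (h^2 - h + 2/9)/(h^2 + 10*h + 24)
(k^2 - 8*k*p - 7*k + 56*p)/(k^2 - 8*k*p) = (k - 7)/k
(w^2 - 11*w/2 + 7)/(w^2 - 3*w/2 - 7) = (w - 2)/(w + 2)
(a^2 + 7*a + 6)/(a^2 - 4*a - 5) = (a + 6)/(a - 5)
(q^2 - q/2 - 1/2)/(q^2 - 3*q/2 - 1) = (q - 1)/(q - 2)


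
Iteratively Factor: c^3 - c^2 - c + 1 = (c + 1)*(c^2 - 2*c + 1) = (c - 1)*(c + 1)*(c - 1)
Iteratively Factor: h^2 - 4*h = (h)*(h - 4)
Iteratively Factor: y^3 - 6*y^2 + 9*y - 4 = (y - 1)*(y^2 - 5*y + 4) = (y - 1)^2*(y - 4)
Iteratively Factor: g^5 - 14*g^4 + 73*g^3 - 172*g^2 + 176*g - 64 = (g - 4)*(g^4 - 10*g^3 + 33*g^2 - 40*g + 16) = (g - 4)^2*(g^3 - 6*g^2 + 9*g - 4) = (g - 4)^2*(g - 1)*(g^2 - 5*g + 4) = (g - 4)^2*(g - 1)^2*(g - 4)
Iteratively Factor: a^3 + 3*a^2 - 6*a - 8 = (a - 2)*(a^2 + 5*a + 4) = (a - 2)*(a + 1)*(a + 4)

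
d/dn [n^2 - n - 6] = 2*n - 1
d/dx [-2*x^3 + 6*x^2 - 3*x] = -6*x^2 + 12*x - 3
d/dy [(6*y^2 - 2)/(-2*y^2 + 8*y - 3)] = 4*(12*y^2 - 11*y + 4)/(4*y^4 - 32*y^3 + 76*y^2 - 48*y + 9)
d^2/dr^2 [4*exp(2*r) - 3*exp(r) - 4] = (16*exp(r) - 3)*exp(r)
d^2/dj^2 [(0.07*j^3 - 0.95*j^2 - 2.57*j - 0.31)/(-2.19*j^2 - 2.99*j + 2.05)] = (-4.44089209850063e-16*j^5 + 10.33042*j^3 + 37.085286*j^2 + 79.642506*j + 47.816732)/(10.503459*j^6 + 43.021017*j^5 + 29.240442*j^4 - 53.810731*j^3 - 27.37119*j^2 + 37.696425*j - 8.615125)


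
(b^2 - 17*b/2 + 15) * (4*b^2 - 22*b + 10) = 4*b^4 - 56*b^3 + 257*b^2 - 415*b + 150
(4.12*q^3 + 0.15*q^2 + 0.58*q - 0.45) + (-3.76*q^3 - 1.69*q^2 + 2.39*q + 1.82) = 0.36*q^3 - 1.54*q^2 + 2.97*q + 1.37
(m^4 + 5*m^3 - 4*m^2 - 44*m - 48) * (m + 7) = m^5 + 12*m^4 + 31*m^3 - 72*m^2 - 356*m - 336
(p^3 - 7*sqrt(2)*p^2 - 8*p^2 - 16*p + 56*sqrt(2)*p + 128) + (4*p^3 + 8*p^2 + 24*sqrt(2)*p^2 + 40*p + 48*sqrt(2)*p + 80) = 5*p^3 + 17*sqrt(2)*p^2 + 24*p + 104*sqrt(2)*p + 208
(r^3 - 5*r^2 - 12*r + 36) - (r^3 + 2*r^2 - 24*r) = -7*r^2 + 12*r + 36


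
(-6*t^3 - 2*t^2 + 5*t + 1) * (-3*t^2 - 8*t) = 18*t^5 + 54*t^4 + t^3 - 43*t^2 - 8*t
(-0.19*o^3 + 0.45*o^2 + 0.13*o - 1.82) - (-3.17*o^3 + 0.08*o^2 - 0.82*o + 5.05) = 2.98*o^3 + 0.37*o^2 + 0.95*o - 6.87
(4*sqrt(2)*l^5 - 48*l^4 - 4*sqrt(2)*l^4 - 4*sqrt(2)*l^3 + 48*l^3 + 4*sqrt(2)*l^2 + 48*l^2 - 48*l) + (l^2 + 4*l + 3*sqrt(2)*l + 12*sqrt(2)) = 4*sqrt(2)*l^5 - 48*l^4 - 4*sqrt(2)*l^4 - 4*sqrt(2)*l^3 + 48*l^3 + 4*sqrt(2)*l^2 + 49*l^2 - 44*l + 3*sqrt(2)*l + 12*sqrt(2)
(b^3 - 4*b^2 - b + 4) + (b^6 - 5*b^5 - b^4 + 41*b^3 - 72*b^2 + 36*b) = b^6 - 5*b^5 - b^4 + 42*b^3 - 76*b^2 + 35*b + 4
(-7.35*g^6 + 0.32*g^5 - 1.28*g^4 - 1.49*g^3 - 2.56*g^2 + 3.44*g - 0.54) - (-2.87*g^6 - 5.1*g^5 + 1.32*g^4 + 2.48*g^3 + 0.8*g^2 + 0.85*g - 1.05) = -4.48*g^6 + 5.42*g^5 - 2.6*g^4 - 3.97*g^3 - 3.36*g^2 + 2.59*g + 0.51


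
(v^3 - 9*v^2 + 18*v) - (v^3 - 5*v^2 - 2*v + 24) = -4*v^2 + 20*v - 24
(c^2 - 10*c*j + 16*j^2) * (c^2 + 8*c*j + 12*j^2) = c^4 - 2*c^3*j - 52*c^2*j^2 + 8*c*j^3 + 192*j^4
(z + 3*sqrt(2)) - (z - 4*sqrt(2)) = 7*sqrt(2)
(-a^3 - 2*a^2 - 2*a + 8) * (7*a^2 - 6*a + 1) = -7*a^5 - 8*a^4 - 3*a^3 + 66*a^2 - 50*a + 8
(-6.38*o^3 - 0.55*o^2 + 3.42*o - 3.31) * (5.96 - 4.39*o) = 28.0082*o^4 - 35.6103*o^3 - 18.2918*o^2 + 34.9141*o - 19.7276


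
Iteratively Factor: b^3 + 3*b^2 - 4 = (b + 2)*(b^2 + b - 2) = (b + 2)^2*(b - 1)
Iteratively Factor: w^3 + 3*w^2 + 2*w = (w)*(w^2 + 3*w + 2) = w*(w + 2)*(w + 1)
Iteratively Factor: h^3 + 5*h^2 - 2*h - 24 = (h + 3)*(h^2 + 2*h - 8) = (h - 2)*(h + 3)*(h + 4)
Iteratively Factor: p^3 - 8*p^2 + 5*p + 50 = (p - 5)*(p^2 - 3*p - 10) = (p - 5)^2*(p + 2)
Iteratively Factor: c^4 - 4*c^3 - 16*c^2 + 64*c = (c + 4)*(c^3 - 8*c^2 + 16*c) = (c - 4)*(c + 4)*(c^2 - 4*c) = (c - 4)^2*(c + 4)*(c)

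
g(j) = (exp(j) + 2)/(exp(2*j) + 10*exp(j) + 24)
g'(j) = (exp(j) + 2)*(-2*exp(2*j) - 10*exp(j))/(exp(2*j) + 10*exp(j) + 24)^2 + exp(j)/(exp(2*j) + 10*exp(j) + 24) = (-2*(exp(j) + 2)*(exp(j) + 5) + exp(2*j) + 10*exp(j) + 24)*exp(j)/(exp(2*j) + 10*exp(j) + 24)^2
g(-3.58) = 0.08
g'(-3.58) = 0.00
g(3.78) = 0.02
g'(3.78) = -0.02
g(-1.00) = 0.09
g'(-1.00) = 0.00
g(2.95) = 0.04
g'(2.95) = -0.02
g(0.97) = 0.08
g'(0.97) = -0.01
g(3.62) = 0.02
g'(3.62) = -0.02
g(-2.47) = 0.08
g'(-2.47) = 0.00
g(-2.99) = 0.08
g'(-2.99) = 0.00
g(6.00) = 0.00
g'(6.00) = 0.00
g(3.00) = 0.04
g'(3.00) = -0.02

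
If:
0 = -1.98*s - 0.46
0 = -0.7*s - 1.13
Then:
No Solution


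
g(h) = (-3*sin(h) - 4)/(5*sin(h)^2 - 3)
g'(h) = -10*(-3*sin(h) - 4)*sin(h)*cos(h)/(5*sin(h)^2 - 3)^2 - 3*cos(h)/(5*sin(h)^2 - 3) = (15*sin(h)^2 + 40*sin(h) + 9)*cos(h)/(5*sin(h)^2 - 3)^2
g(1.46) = -3.60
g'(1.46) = 1.87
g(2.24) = -83.86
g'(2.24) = -5361.38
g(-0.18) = 1.22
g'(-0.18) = 0.28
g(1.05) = -8.66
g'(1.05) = 47.10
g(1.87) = -4.39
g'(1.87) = -7.33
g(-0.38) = 1.25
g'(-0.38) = -0.66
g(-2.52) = 1.73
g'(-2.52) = 4.40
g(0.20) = 1.64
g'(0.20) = 2.19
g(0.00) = 1.33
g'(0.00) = 1.00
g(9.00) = 2.43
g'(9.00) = -5.52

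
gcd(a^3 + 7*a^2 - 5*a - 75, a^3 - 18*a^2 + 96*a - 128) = 1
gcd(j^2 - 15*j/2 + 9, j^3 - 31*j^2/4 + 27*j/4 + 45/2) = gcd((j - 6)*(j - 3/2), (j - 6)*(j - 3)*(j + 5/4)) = j - 6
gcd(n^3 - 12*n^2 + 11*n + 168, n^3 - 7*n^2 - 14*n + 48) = n^2 - 5*n - 24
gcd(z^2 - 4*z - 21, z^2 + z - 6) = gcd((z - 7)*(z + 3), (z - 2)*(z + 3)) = z + 3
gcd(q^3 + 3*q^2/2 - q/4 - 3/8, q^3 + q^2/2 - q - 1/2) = q + 1/2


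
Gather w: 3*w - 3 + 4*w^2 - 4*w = 4*w^2 - w - 3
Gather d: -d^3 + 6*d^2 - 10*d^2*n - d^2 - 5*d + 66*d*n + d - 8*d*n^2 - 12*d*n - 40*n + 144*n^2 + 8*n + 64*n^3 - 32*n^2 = -d^3 + d^2*(5 - 10*n) + d*(-8*n^2 + 54*n - 4) + 64*n^3 + 112*n^2 - 32*n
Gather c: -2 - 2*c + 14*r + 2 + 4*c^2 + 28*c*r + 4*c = 4*c^2 + c*(28*r + 2) + 14*r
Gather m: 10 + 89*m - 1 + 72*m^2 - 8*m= 72*m^2 + 81*m + 9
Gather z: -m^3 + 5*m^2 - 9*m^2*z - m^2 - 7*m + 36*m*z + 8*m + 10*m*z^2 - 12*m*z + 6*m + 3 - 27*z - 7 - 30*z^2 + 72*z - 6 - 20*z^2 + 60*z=-m^3 + 4*m^2 + 7*m + z^2*(10*m - 50) + z*(-9*m^2 + 24*m + 105) - 10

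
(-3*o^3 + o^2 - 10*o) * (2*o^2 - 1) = -6*o^5 + 2*o^4 - 17*o^3 - o^2 + 10*o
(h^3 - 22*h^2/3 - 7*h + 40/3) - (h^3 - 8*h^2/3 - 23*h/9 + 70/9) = -14*h^2/3 - 40*h/9 + 50/9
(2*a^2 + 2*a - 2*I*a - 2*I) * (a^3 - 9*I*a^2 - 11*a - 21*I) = 2*a^5 + 2*a^4 - 20*I*a^4 - 40*a^3 - 20*I*a^3 - 40*a^2 - 20*I*a^2 - 42*a - 20*I*a - 42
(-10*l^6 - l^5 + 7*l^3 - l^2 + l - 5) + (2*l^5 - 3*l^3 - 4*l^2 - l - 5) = -10*l^6 + l^5 + 4*l^3 - 5*l^2 - 10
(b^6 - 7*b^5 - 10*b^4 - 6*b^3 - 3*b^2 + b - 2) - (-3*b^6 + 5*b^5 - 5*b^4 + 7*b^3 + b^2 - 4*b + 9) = 4*b^6 - 12*b^5 - 5*b^4 - 13*b^3 - 4*b^2 + 5*b - 11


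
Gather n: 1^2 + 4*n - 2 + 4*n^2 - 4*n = 4*n^2 - 1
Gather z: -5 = -5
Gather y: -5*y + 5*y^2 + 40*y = 5*y^2 + 35*y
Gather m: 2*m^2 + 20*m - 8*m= 2*m^2 + 12*m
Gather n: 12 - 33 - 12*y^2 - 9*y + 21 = -12*y^2 - 9*y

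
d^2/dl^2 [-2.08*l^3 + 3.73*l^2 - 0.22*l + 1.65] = 7.46 - 12.48*l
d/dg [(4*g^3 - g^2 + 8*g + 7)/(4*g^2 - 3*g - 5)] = (16*g^4 - 24*g^3 - 89*g^2 - 46*g - 19)/(16*g^4 - 24*g^3 - 31*g^2 + 30*g + 25)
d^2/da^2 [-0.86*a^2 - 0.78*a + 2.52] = -1.72000000000000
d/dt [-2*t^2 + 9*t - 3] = 9 - 4*t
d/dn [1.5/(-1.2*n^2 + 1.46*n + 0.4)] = (3.6*n - 2.19)/(-1.2*n^2 + 1.46*n + 0.4)^2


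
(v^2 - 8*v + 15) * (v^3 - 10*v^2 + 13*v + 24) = v^5 - 18*v^4 + 108*v^3 - 230*v^2 + 3*v + 360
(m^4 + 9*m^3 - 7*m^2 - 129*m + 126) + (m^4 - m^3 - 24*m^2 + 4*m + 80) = 2*m^4 + 8*m^3 - 31*m^2 - 125*m + 206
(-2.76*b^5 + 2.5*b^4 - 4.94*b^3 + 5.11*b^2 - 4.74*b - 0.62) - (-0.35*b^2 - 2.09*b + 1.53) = -2.76*b^5 + 2.5*b^4 - 4.94*b^3 + 5.46*b^2 - 2.65*b - 2.15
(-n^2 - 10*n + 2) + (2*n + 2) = -n^2 - 8*n + 4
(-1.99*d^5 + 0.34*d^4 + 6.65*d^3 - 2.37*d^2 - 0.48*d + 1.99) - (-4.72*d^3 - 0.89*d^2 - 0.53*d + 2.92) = -1.99*d^5 + 0.34*d^4 + 11.37*d^3 - 1.48*d^2 + 0.05*d - 0.93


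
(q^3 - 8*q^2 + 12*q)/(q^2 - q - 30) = q*(q - 2)/(q + 5)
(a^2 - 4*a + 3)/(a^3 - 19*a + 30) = (a - 1)/(a^2 + 3*a - 10)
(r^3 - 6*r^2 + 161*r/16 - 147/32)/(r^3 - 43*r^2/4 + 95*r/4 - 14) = (8*r^2 - 34*r + 21)/(8*(r^2 - 9*r + 8))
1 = 1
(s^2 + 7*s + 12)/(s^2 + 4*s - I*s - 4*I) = (s + 3)/(s - I)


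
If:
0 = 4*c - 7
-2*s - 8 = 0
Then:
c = 7/4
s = -4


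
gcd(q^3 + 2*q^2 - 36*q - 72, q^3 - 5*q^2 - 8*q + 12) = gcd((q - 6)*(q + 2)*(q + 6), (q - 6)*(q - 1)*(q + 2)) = q^2 - 4*q - 12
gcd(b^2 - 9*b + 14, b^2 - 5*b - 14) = b - 7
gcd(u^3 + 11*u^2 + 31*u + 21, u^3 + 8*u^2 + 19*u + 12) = u^2 + 4*u + 3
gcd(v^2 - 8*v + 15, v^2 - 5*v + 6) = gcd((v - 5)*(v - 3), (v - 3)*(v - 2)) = v - 3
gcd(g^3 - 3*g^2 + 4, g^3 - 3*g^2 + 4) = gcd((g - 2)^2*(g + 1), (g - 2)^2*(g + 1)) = g^3 - 3*g^2 + 4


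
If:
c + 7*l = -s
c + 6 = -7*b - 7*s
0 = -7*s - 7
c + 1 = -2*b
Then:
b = 2/5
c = -9/5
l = 2/5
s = -1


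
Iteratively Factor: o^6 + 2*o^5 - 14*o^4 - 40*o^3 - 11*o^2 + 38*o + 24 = (o - 4)*(o^5 + 6*o^4 + 10*o^3 - 11*o - 6) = (o - 4)*(o + 1)*(o^4 + 5*o^3 + 5*o^2 - 5*o - 6) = (o - 4)*(o + 1)^2*(o^3 + 4*o^2 + o - 6) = (o - 4)*(o - 1)*(o + 1)^2*(o^2 + 5*o + 6) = (o - 4)*(o - 1)*(o + 1)^2*(o + 2)*(o + 3)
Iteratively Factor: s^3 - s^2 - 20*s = (s + 4)*(s^2 - 5*s) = (s - 5)*(s + 4)*(s)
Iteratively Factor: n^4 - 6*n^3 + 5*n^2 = (n)*(n^3 - 6*n^2 + 5*n) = n*(n - 5)*(n^2 - n) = n^2*(n - 5)*(n - 1)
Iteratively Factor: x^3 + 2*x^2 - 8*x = (x - 2)*(x^2 + 4*x) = (x - 2)*(x + 4)*(x)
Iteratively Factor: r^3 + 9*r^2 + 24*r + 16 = (r + 4)*(r^2 + 5*r + 4) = (r + 4)^2*(r + 1)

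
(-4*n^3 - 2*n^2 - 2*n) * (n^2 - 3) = -4*n^5 - 2*n^4 + 10*n^3 + 6*n^2 + 6*n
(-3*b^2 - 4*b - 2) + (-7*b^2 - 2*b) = -10*b^2 - 6*b - 2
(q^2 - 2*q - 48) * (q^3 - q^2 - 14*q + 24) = q^5 - 3*q^4 - 60*q^3 + 100*q^2 + 624*q - 1152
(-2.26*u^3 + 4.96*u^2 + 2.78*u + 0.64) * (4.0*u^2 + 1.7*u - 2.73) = -9.04*u^5 + 15.998*u^4 + 25.7218*u^3 - 6.2548*u^2 - 6.5014*u - 1.7472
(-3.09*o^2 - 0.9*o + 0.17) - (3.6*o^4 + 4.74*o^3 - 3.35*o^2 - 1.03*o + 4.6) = -3.6*o^4 - 4.74*o^3 + 0.26*o^2 + 0.13*o - 4.43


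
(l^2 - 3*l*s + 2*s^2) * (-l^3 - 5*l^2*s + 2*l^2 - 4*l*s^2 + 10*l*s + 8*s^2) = -l^5 - 2*l^4*s + 2*l^4 + 9*l^3*s^2 + 4*l^3*s + 2*l^2*s^3 - 18*l^2*s^2 - 8*l*s^4 - 4*l*s^3 + 16*s^4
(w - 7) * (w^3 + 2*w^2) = w^4 - 5*w^3 - 14*w^2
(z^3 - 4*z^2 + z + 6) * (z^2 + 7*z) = z^5 + 3*z^4 - 27*z^3 + 13*z^2 + 42*z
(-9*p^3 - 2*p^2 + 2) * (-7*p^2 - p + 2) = 63*p^5 + 23*p^4 - 16*p^3 - 18*p^2 - 2*p + 4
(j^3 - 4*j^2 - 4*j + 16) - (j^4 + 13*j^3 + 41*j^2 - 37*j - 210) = -j^4 - 12*j^3 - 45*j^2 + 33*j + 226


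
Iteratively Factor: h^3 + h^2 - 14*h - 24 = (h - 4)*(h^2 + 5*h + 6) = (h - 4)*(h + 3)*(h + 2)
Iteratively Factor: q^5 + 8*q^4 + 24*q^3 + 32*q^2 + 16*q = (q + 2)*(q^4 + 6*q^3 + 12*q^2 + 8*q) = q*(q + 2)*(q^3 + 6*q^2 + 12*q + 8) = q*(q + 2)^2*(q^2 + 4*q + 4) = q*(q + 2)^3*(q + 2)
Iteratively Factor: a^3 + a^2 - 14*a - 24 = (a - 4)*(a^2 + 5*a + 6) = (a - 4)*(a + 2)*(a + 3)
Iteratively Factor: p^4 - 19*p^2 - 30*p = (p)*(p^3 - 19*p - 30) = p*(p + 2)*(p^2 - 2*p - 15) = p*(p - 5)*(p + 2)*(p + 3)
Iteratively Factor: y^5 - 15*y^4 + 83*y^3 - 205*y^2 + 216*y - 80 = (y - 5)*(y^4 - 10*y^3 + 33*y^2 - 40*y + 16) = (y - 5)*(y - 4)*(y^3 - 6*y^2 + 9*y - 4) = (y - 5)*(y - 4)*(y - 1)*(y^2 - 5*y + 4) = (y - 5)*(y - 4)*(y - 1)^2*(y - 4)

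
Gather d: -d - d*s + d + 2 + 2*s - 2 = -d*s + 2*s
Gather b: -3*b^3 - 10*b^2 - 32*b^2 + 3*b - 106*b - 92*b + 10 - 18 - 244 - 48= -3*b^3 - 42*b^2 - 195*b - 300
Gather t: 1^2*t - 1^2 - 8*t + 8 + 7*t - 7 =0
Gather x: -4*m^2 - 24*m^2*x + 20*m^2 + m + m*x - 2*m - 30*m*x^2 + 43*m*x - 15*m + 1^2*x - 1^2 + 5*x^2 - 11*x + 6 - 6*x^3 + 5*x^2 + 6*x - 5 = 16*m^2 - 16*m - 6*x^3 + x^2*(10 - 30*m) + x*(-24*m^2 + 44*m - 4)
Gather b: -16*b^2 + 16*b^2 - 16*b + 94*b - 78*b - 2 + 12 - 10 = 0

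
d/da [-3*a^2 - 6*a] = -6*a - 6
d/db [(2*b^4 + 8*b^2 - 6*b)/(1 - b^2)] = 2*(-2*b^5 + 4*b^3 - 3*b^2 + 8*b - 3)/(b^4 - 2*b^2 + 1)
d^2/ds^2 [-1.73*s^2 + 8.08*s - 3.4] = -3.46000000000000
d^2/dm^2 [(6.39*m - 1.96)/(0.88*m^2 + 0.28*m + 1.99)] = ((1.76*m + 0.28)*(3.52*m + 0.56)*(6.39*m - 1.96) - (33.7392*m + 0.1288)*(0.88*m^2 + 0.28*m + 1.99))/(0.88*m^2 + 0.28*m + 1.99)^3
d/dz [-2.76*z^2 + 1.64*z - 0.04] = 1.64 - 5.52*z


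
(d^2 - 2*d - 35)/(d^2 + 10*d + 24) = (d^2 - 2*d - 35)/(d^2 + 10*d + 24)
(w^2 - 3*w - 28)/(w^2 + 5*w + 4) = (w - 7)/(w + 1)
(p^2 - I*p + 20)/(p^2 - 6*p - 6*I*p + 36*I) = (p^2 - I*p + 20)/(p^2 - 6*p - 6*I*p + 36*I)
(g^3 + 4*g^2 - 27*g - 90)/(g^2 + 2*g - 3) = (g^2 + g - 30)/(g - 1)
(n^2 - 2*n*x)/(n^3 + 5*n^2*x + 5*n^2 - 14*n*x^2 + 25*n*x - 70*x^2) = n/(n^2 + 7*n*x + 5*n + 35*x)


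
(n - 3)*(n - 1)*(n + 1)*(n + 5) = n^4 + 2*n^3 - 16*n^2 - 2*n + 15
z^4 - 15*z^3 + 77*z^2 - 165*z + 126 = (z - 7)*(z - 3)^2*(z - 2)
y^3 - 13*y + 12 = (y - 3)*(y - 1)*(y + 4)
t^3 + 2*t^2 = t^2*(t + 2)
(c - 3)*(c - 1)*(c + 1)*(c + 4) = c^4 + c^3 - 13*c^2 - c + 12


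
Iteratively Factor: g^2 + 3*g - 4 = (g + 4)*(g - 1)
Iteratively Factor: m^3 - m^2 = (m)*(m^2 - m) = m*(m - 1)*(m)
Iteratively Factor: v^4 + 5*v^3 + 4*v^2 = (v + 4)*(v^3 + v^2) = v*(v + 4)*(v^2 + v) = v^2*(v + 4)*(v + 1)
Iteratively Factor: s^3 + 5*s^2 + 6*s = (s + 2)*(s^2 + 3*s) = (s + 2)*(s + 3)*(s)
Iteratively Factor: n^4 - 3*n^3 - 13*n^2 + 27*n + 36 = (n + 1)*(n^3 - 4*n^2 - 9*n + 36) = (n + 1)*(n + 3)*(n^2 - 7*n + 12) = (n - 4)*(n + 1)*(n + 3)*(n - 3)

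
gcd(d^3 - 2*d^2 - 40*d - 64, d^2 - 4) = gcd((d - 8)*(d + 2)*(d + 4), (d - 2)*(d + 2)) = d + 2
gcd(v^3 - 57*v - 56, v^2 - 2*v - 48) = v - 8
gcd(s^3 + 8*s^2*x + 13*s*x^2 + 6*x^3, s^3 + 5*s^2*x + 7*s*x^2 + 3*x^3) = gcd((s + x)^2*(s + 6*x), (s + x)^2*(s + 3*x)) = s^2 + 2*s*x + x^2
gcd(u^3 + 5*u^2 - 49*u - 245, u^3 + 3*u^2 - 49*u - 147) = u^2 - 49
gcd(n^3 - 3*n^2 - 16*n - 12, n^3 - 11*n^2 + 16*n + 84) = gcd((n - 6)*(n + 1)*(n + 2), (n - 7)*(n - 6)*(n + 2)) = n^2 - 4*n - 12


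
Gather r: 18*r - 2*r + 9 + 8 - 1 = 16*r + 16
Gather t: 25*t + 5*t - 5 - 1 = 30*t - 6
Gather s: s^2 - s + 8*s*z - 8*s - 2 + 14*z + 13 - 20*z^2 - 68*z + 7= s^2 + s*(8*z - 9) - 20*z^2 - 54*z + 18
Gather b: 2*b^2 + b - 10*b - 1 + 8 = 2*b^2 - 9*b + 7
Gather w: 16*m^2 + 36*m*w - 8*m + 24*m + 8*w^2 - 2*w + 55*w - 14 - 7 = 16*m^2 + 16*m + 8*w^2 + w*(36*m + 53) - 21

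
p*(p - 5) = p^2 - 5*p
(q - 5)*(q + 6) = q^2 + q - 30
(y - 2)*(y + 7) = y^2 + 5*y - 14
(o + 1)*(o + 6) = o^2 + 7*o + 6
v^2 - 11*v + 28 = (v - 7)*(v - 4)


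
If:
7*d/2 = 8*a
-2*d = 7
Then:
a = -49/32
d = -7/2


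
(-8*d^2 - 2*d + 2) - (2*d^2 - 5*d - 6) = -10*d^2 + 3*d + 8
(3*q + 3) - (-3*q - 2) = 6*q + 5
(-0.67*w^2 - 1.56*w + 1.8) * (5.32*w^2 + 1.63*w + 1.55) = -3.5644*w^4 - 9.3913*w^3 + 5.9947*w^2 + 0.516*w + 2.79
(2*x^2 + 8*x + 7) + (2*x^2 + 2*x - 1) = 4*x^2 + 10*x + 6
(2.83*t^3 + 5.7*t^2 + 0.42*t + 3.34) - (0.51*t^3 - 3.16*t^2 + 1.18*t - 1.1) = 2.32*t^3 + 8.86*t^2 - 0.76*t + 4.44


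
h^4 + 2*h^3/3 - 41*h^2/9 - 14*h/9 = h*(h - 2)*(h + 1/3)*(h + 7/3)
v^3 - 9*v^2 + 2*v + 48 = (v - 8)*(v - 3)*(v + 2)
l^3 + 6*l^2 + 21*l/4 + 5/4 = (l + 1/2)^2*(l + 5)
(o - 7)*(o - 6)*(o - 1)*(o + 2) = o^4 - 12*o^3 + 27*o^2 + 68*o - 84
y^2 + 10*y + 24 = (y + 4)*(y + 6)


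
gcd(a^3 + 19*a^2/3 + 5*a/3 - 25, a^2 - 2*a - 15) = a + 3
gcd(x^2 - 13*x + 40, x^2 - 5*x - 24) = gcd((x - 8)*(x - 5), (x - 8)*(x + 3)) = x - 8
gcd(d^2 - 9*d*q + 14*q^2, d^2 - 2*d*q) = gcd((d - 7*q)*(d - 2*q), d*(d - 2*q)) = -d + 2*q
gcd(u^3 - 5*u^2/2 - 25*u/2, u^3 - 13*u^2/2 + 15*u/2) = u^2 - 5*u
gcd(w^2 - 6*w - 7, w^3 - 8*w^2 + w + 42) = w - 7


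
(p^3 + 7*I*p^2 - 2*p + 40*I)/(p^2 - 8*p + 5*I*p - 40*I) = (p^2 + 2*I*p + 8)/(p - 8)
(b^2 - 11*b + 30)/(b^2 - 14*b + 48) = (b - 5)/(b - 8)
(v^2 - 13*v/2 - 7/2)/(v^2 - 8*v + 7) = (v + 1/2)/(v - 1)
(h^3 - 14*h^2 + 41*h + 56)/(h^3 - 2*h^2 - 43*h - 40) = (h - 7)/(h + 5)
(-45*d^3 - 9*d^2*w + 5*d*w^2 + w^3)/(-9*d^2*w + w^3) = (5*d + w)/w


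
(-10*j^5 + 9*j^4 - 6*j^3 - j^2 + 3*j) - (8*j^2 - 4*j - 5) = -10*j^5 + 9*j^4 - 6*j^3 - 9*j^2 + 7*j + 5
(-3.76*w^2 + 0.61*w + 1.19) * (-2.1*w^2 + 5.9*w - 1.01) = 7.896*w^4 - 23.465*w^3 + 4.8976*w^2 + 6.4049*w - 1.2019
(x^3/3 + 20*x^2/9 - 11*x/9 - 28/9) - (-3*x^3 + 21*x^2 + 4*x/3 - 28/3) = 10*x^3/3 - 169*x^2/9 - 23*x/9 + 56/9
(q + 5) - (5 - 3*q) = 4*q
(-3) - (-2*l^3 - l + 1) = 2*l^3 + l - 4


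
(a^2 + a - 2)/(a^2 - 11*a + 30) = (a^2 + a - 2)/(a^2 - 11*a + 30)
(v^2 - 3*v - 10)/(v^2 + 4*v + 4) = (v - 5)/(v + 2)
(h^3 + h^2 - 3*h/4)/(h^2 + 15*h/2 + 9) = h*(2*h - 1)/(2*(h + 6))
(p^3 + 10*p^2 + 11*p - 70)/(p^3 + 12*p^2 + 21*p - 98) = (p + 5)/(p + 7)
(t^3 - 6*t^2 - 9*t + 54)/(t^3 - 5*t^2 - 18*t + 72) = (t + 3)/(t + 4)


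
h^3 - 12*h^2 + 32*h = h*(h - 8)*(h - 4)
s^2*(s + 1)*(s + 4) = s^4 + 5*s^3 + 4*s^2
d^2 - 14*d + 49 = (d - 7)^2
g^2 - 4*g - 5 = (g - 5)*(g + 1)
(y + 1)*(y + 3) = y^2 + 4*y + 3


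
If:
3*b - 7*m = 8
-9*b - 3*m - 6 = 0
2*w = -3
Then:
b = -1/4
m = -5/4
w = -3/2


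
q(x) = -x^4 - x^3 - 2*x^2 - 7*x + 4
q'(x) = -4*x^3 - 3*x^2 - 4*x - 7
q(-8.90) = -5661.38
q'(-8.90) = 2610.85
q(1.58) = -22.23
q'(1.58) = -36.59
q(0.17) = 2.75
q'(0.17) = -7.79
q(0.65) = -1.85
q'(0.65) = -11.97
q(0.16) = 2.82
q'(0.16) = -7.73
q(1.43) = -17.21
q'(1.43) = -30.55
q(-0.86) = 8.63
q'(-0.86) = -3.23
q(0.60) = -1.27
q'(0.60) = -11.34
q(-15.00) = -47591.00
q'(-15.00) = 12878.00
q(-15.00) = -47591.00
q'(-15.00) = 12878.00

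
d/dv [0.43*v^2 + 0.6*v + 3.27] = 0.86*v + 0.6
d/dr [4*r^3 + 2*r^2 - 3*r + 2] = 12*r^2 + 4*r - 3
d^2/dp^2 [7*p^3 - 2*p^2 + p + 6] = 42*p - 4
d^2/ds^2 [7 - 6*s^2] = -12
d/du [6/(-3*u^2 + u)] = 6*(6*u - 1)/(u^2*(3*u - 1)^2)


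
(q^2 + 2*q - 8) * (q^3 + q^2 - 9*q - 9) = q^5 + 3*q^4 - 15*q^3 - 35*q^2 + 54*q + 72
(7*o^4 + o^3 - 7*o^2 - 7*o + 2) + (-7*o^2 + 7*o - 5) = 7*o^4 + o^3 - 14*o^2 - 3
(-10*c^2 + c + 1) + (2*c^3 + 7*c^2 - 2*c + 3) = 2*c^3 - 3*c^2 - c + 4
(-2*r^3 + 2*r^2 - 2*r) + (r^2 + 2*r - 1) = -2*r^3 + 3*r^2 - 1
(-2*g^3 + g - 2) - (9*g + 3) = -2*g^3 - 8*g - 5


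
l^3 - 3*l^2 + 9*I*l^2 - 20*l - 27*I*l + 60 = (l - 3)*(l + 4*I)*(l + 5*I)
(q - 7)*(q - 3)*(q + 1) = q^3 - 9*q^2 + 11*q + 21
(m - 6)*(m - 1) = m^2 - 7*m + 6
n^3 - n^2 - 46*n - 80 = (n - 8)*(n + 2)*(n + 5)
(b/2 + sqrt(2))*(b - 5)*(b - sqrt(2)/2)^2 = b^4/2 - 5*b^3/2 + sqrt(2)*b^3/2 - 5*sqrt(2)*b^2/2 - 7*b^2/4 + sqrt(2)*b/2 + 35*b/4 - 5*sqrt(2)/2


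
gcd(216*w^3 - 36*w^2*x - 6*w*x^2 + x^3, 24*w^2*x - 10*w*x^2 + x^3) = -6*w + x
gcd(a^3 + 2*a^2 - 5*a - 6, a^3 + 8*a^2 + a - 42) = a^2 + a - 6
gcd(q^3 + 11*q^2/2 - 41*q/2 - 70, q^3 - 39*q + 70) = q + 7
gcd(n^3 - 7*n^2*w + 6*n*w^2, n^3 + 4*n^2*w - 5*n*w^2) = -n^2 + n*w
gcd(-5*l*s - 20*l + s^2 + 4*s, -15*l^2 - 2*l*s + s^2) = -5*l + s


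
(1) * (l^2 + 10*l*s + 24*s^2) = l^2 + 10*l*s + 24*s^2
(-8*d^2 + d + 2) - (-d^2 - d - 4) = -7*d^2 + 2*d + 6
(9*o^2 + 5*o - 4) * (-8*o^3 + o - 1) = -72*o^5 - 40*o^4 + 41*o^3 - 4*o^2 - 9*o + 4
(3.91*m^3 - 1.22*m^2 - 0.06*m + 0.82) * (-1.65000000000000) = -6.4515*m^3 + 2.013*m^2 + 0.099*m - 1.353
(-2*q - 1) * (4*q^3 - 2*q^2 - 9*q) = -8*q^4 + 20*q^2 + 9*q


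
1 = 1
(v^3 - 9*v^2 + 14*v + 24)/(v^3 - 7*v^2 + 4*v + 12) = (v - 4)/(v - 2)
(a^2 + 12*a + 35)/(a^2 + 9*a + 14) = (a + 5)/(a + 2)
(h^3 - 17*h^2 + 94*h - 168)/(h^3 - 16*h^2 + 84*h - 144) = (h - 7)/(h - 6)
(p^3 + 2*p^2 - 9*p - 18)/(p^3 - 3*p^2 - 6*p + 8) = (p^2 - 9)/(p^2 - 5*p + 4)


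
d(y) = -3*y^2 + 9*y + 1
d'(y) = 9 - 6*y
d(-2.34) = -36.49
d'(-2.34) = 23.04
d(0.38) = 3.99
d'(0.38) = 6.72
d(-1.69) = -22.78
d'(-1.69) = 19.14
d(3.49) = -4.13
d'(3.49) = -11.94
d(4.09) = -12.37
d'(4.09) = -15.54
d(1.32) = 7.65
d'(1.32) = 1.08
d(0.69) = 5.78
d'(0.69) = 4.86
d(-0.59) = -5.35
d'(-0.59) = 12.54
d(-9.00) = -323.00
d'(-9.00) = 63.00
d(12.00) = -323.00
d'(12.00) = -63.00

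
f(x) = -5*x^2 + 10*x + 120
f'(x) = 10 - 10*x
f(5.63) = 17.82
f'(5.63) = -46.30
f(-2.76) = 54.31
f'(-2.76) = 37.60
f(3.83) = 84.96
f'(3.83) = -28.30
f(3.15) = 101.89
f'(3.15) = -21.50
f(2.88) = 107.33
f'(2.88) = -18.80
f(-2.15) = 75.39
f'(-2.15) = 31.50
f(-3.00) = 45.00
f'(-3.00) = 40.00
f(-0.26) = 117.06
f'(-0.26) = 12.60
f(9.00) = -195.00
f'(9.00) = -80.00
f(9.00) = -195.00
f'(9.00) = -80.00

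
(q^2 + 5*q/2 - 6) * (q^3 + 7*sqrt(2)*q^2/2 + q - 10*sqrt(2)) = q^5 + 5*q^4/2 + 7*sqrt(2)*q^4/2 - 5*q^3 + 35*sqrt(2)*q^3/4 - 31*sqrt(2)*q^2 + 5*q^2/2 - 25*sqrt(2)*q - 6*q + 60*sqrt(2)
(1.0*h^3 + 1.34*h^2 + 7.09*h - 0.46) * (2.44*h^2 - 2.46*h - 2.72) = 2.44*h^5 + 0.8096*h^4 + 11.2832*h^3 - 22.2086*h^2 - 18.1532*h + 1.2512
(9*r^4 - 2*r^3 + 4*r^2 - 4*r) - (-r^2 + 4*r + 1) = 9*r^4 - 2*r^3 + 5*r^2 - 8*r - 1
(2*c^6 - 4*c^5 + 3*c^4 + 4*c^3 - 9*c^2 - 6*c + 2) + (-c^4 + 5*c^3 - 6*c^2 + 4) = 2*c^6 - 4*c^5 + 2*c^4 + 9*c^3 - 15*c^2 - 6*c + 6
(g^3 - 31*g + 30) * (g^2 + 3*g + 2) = g^5 + 3*g^4 - 29*g^3 - 63*g^2 + 28*g + 60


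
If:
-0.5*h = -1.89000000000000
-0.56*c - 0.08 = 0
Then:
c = -0.14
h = 3.78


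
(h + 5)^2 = h^2 + 10*h + 25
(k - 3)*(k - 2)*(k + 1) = k^3 - 4*k^2 + k + 6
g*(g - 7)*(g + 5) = g^3 - 2*g^2 - 35*g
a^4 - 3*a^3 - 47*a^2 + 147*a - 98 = (a - 7)*(a - 2)*(a - 1)*(a + 7)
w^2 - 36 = (w - 6)*(w + 6)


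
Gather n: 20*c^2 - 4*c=20*c^2 - 4*c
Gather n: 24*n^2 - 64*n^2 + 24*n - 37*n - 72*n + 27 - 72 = -40*n^2 - 85*n - 45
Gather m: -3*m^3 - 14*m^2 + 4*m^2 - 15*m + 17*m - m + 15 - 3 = -3*m^3 - 10*m^2 + m + 12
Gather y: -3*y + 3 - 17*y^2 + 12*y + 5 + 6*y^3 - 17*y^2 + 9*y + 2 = 6*y^3 - 34*y^2 + 18*y + 10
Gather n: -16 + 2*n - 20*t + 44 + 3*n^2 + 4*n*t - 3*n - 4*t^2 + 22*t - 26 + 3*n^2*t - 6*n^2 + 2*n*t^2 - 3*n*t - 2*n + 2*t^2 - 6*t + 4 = n^2*(3*t - 3) + n*(2*t^2 + t - 3) - 2*t^2 - 4*t + 6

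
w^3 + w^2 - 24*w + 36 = (w - 3)*(w - 2)*(w + 6)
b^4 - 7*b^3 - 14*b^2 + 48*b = b*(b - 8)*(b - 2)*(b + 3)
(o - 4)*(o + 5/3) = o^2 - 7*o/3 - 20/3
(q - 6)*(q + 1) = q^2 - 5*q - 6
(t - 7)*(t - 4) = t^2 - 11*t + 28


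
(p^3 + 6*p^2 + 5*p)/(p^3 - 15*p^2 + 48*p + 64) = p*(p + 5)/(p^2 - 16*p + 64)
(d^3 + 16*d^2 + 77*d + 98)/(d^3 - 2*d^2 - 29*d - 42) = (d^2 + 14*d + 49)/(d^2 - 4*d - 21)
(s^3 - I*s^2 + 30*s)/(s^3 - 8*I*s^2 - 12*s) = (s + 5*I)/(s - 2*I)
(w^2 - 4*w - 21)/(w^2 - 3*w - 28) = (w + 3)/(w + 4)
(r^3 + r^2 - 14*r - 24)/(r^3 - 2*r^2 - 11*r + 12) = (r + 2)/(r - 1)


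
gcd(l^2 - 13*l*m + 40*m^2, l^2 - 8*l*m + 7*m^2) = 1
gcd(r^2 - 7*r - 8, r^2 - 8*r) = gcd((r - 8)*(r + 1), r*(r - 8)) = r - 8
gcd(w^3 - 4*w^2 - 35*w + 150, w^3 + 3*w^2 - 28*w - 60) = w^2 + w - 30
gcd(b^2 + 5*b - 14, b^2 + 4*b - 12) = b - 2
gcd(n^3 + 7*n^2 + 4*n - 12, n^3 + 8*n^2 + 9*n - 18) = n^2 + 5*n - 6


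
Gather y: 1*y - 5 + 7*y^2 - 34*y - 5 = 7*y^2 - 33*y - 10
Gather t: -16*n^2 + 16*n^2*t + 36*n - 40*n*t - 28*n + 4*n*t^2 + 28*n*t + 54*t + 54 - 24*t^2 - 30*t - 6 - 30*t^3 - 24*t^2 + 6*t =-16*n^2 + 8*n - 30*t^3 + t^2*(4*n - 48) + t*(16*n^2 - 12*n + 30) + 48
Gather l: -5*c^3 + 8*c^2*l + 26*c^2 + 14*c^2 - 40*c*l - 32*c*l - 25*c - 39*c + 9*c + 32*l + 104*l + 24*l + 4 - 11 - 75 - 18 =-5*c^3 + 40*c^2 - 55*c + l*(8*c^2 - 72*c + 160) - 100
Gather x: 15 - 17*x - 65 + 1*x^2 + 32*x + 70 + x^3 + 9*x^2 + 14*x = x^3 + 10*x^2 + 29*x + 20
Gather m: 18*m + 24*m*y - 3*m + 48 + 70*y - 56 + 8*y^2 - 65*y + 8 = m*(24*y + 15) + 8*y^2 + 5*y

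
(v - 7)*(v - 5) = v^2 - 12*v + 35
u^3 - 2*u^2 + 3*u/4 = u*(u - 3/2)*(u - 1/2)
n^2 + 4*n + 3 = (n + 1)*(n + 3)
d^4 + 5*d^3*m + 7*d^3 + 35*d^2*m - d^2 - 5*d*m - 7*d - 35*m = (d - 1)*(d + 1)*(d + 7)*(d + 5*m)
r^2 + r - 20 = (r - 4)*(r + 5)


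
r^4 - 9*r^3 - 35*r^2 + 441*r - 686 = (r - 7)^2*(r - 2)*(r + 7)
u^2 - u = u*(u - 1)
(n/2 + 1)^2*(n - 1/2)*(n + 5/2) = n^4/4 + 3*n^3/2 + 43*n^2/16 + 3*n/4 - 5/4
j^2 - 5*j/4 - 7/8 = (j - 7/4)*(j + 1/2)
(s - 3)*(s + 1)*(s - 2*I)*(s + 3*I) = s^4 - 2*s^3 + I*s^3 + 3*s^2 - 2*I*s^2 - 12*s - 3*I*s - 18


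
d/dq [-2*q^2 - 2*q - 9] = -4*q - 2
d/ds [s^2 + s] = 2*s + 1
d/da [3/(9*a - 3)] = -3/(3*a - 1)^2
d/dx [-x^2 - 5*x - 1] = -2*x - 5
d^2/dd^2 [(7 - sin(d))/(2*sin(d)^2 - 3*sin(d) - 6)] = (-4*sin(d)^5 + 106*sin(d)^4 - 190*sin(d)^3 + 249*sin(d)^2 + 162*sin(d) - 330)/(3*sin(d) + cos(2*d) + 5)^3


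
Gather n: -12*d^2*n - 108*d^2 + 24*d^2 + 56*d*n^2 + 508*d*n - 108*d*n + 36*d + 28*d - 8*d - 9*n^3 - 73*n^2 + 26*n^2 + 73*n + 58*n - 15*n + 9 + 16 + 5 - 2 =-84*d^2 + 56*d - 9*n^3 + n^2*(56*d - 47) + n*(-12*d^2 + 400*d + 116) + 28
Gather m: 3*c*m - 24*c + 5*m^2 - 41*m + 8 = -24*c + 5*m^2 + m*(3*c - 41) + 8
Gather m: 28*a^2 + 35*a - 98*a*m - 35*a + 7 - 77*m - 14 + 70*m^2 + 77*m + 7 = 28*a^2 - 98*a*m + 70*m^2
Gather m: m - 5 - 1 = m - 6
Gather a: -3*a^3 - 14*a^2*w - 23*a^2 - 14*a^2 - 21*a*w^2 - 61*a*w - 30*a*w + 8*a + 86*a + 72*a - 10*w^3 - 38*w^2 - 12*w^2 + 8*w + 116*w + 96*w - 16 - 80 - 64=-3*a^3 + a^2*(-14*w - 37) + a*(-21*w^2 - 91*w + 166) - 10*w^3 - 50*w^2 + 220*w - 160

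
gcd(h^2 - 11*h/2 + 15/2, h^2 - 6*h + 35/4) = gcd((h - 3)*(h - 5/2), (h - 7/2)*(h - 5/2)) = h - 5/2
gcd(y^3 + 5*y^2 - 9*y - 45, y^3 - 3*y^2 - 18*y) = y + 3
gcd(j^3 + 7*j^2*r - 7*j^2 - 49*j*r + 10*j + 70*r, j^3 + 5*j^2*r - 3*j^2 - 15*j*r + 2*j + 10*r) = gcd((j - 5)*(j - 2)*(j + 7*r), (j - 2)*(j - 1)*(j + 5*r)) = j - 2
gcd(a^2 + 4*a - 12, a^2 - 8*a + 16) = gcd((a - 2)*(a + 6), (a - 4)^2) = 1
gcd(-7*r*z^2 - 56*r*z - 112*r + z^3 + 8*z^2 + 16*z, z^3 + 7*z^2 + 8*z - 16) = z^2 + 8*z + 16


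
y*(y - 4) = y^2 - 4*y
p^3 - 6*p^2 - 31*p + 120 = (p - 8)*(p - 3)*(p + 5)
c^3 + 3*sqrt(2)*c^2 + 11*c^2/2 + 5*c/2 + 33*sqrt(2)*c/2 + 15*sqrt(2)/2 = (c + 1/2)*(c + 5)*(c + 3*sqrt(2))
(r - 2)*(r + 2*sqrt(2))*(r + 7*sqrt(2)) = r^3 - 2*r^2 + 9*sqrt(2)*r^2 - 18*sqrt(2)*r + 28*r - 56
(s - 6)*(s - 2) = s^2 - 8*s + 12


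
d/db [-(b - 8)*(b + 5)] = 3 - 2*b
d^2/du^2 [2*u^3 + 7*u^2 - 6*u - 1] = 12*u + 14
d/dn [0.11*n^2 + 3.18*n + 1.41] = 0.22*n + 3.18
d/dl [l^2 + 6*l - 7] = 2*l + 6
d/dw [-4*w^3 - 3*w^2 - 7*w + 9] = -12*w^2 - 6*w - 7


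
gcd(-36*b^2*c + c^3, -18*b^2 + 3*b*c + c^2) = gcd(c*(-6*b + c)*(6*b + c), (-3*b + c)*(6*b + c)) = 6*b + c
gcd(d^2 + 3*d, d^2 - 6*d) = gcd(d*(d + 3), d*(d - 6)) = d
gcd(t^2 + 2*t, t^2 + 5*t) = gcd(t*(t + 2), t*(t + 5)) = t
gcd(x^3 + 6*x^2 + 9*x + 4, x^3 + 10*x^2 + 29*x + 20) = x^2 + 5*x + 4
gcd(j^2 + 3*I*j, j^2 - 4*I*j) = j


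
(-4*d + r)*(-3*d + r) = 12*d^2 - 7*d*r + r^2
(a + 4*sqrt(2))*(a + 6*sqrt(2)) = a^2 + 10*sqrt(2)*a + 48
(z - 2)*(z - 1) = z^2 - 3*z + 2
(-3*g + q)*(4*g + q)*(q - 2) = -12*g^2*q + 24*g^2 + g*q^2 - 2*g*q + q^3 - 2*q^2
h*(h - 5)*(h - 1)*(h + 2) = h^4 - 4*h^3 - 7*h^2 + 10*h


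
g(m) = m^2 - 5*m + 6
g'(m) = 2*m - 5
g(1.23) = 1.36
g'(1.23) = -2.54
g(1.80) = 0.24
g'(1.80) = -1.40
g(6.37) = 14.73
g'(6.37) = 7.74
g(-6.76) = 85.50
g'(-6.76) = -18.52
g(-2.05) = 20.45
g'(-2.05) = -9.10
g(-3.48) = 35.51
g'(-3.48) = -11.96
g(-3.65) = 37.57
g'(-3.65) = -12.30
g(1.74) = 0.33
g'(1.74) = -1.52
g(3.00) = 0.00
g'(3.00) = 1.00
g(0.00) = 6.00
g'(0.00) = -5.00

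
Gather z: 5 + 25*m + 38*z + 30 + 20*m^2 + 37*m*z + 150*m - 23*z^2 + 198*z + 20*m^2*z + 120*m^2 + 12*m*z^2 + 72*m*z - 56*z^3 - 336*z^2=140*m^2 + 175*m - 56*z^3 + z^2*(12*m - 359) + z*(20*m^2 + 109*m + 236) + 35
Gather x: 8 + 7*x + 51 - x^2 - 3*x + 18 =-x^2 + 4*x + 77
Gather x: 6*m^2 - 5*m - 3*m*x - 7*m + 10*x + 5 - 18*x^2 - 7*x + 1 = 6*m^2 - 12*m - 18*x^2 + x*(3 - 3*m) + 6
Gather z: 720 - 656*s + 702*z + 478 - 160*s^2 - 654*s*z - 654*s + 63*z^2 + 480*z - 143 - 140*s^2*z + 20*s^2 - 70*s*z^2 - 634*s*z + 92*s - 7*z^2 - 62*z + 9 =-140*s^2 - 1218*s + z^2*(56 - 70*s) + z*(-140*s^2 - 1288*s + 1120) + 1064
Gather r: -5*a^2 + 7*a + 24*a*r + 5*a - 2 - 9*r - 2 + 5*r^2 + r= -5*a^2 + 12*a + 5*r^2 + r*(24*a - 8) - 4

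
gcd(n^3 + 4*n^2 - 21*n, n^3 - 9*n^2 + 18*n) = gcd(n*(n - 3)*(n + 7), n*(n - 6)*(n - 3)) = n^2 - 3*n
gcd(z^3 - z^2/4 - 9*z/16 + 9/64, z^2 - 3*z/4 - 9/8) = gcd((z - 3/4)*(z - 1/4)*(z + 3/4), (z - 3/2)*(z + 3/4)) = z + 3/4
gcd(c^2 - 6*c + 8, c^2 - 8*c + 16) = c - 4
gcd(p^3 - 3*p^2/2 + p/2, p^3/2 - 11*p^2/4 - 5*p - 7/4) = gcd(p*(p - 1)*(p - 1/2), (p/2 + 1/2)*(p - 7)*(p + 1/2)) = 1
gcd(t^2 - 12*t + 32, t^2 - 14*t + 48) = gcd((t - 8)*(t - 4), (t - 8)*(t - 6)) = t - 8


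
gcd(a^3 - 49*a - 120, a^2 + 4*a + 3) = a + 3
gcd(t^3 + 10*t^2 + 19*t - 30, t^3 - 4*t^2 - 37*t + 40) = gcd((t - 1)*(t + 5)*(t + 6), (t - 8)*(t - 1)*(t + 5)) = t^2 + 4*t - 5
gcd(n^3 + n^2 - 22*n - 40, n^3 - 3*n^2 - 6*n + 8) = n + 2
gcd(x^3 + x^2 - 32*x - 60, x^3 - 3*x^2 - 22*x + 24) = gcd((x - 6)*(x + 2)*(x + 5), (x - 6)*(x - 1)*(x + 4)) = x - 6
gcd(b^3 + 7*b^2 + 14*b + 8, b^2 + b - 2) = b + 2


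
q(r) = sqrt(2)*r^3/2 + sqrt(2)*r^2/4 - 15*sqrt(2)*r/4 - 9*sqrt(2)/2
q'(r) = 3*sqrt(2)*r^2/2 + sqrt(2)*r/2 - 15*sqrt(2)/4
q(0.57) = -9.14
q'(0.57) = -4.21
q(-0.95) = -1.61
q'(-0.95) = -4.06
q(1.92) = -10.24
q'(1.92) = 3.87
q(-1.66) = 0.18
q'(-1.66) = -0.63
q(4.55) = 43.43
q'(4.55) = 41.83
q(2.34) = -7.78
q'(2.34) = 7.97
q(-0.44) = -4.02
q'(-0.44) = -5.20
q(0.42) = -8.48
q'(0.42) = -4.63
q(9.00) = 490.02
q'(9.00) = 172.89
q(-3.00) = -6.36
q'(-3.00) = 11.67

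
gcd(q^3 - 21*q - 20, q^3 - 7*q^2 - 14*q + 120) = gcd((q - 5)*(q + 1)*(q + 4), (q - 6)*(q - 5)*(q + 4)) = q^2 - q - 20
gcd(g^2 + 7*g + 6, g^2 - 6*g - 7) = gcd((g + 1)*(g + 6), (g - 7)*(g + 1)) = g + 1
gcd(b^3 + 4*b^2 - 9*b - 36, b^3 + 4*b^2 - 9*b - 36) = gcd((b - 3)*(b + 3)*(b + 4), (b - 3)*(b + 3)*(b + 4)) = b^3 + 4*b^2 - 9*b - 36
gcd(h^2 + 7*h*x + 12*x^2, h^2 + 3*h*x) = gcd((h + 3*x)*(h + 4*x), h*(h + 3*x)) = h + 3*x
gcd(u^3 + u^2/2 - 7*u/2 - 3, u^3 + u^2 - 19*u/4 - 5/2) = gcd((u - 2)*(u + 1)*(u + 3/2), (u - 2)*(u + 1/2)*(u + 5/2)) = u - 2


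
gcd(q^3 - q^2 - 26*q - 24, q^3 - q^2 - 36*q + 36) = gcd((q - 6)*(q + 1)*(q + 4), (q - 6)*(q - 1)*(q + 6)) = q - 6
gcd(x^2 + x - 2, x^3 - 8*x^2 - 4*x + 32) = x + 2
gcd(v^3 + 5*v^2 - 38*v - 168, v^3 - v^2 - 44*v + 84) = v^2 + v - 42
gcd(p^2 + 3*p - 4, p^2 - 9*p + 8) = p - 1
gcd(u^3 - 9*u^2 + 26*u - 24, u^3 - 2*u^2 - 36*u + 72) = u - 2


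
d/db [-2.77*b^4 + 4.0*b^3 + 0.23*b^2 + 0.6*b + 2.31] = -11.08*b^3 + 12.0*b^2 + 0.46*b + 0.6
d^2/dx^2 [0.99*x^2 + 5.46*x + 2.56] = 1.98000000000000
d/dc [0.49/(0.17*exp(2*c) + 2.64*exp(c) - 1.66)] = (-0.1666*exp(c) - 1.2936)*exp(c)/(0.17*exp(2*c) + 2.64*exp(c) - 1.66)^2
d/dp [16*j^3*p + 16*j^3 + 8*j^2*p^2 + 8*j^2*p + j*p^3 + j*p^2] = j*(16*j^2 + 16*j*p + 8*j + 3*p^2 + 2*p)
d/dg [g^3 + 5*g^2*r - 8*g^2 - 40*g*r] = 3*g^2 + 10*g*r - 16*g - 40*r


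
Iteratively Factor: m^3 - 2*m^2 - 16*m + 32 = (m + 4)*(m^2 - 6*m + 8) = (m - 2)*(m + 4)*(m - 4)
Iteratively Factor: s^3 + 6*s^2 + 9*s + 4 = (s + 1)*(s^2 + 5*s + 4) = (s + 1)*(s + 4)*(s + 1)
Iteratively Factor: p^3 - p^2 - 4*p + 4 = (p - 2)*(p^2 + p - 2) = (p - 2)*(p + 2)*(p - 1)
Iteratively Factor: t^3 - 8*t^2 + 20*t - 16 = (t - 2)*(t^2 - 6*t + 8) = (t - 4)*(t - 2)*(t - 2)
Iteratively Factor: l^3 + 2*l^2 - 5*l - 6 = (l + 1)*(l^2 + l - 6) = (l - 2)*(l + 1)*(l + 3)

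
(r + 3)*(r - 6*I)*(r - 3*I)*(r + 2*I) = r^4 + 3*r^3 - 7*I*r^3 - 21*I*r^2 - 36*I*r - 108*I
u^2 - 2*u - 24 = (u - 6)*(u + 4)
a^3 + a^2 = a^2*(a + 1)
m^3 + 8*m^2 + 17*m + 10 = (m + 1)*(m + 2)*(m + 5)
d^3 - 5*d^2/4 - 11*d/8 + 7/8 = (d - 7/4)*(d - 1/2)*(d + 1)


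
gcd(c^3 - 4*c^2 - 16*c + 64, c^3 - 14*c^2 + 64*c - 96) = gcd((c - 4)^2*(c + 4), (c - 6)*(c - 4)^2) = c^2 - 8*c + 16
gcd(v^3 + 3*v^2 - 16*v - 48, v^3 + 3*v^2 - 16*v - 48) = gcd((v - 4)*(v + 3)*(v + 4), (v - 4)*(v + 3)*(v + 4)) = v^3 + 3*v^2 - 16*v - 48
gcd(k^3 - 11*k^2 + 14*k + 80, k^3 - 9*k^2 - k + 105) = k - 5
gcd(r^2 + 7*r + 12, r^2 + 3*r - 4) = r + 4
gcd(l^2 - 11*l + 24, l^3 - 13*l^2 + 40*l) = l - 8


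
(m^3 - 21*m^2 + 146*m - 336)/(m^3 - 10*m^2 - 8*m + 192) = (m - 7)/(m + 4)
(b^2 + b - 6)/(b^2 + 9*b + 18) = (b - 2)/(b + 6)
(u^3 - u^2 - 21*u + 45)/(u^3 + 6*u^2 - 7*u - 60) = (u - 3)/(u + 4)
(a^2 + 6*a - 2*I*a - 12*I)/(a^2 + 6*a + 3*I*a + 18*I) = (a - 2*I)/(a + 3*I)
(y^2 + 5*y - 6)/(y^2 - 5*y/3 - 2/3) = 3*(-y^2 - 5*y + 6)/(-3*y^2 + 5*y + 2)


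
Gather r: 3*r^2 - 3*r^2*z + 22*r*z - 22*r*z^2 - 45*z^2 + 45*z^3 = r^2*(3 - 3*z) + r*(-22*z^2 + 22*z) + 45*z^3 - 45*z^2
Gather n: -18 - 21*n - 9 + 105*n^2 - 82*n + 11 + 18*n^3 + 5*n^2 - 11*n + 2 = 18*n^3 + 110*n^2 - 114*n - 14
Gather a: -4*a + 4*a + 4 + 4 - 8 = 0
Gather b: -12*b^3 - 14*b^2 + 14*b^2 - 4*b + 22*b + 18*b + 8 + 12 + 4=-12*b^3 + 36*b + 24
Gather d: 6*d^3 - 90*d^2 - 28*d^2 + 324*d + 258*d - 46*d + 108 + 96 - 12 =6*d^3 - 118*d^2 + 536*d + 192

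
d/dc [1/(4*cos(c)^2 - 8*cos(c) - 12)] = (cos(c) - 1)*sin(c)/(2*(sin(c)^2 + 2*cos(c) + 2)^2)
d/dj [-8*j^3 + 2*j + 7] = 2 - 24*j^2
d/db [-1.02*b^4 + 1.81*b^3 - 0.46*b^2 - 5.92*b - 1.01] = -4.08*b^3 + 5.43*b^2 - 0.92*b - 5.92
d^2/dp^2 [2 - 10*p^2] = -20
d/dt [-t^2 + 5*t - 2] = 5 - 2*t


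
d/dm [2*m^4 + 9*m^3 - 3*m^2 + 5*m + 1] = 8*m^3 + 27*m^2 - 6*m + 5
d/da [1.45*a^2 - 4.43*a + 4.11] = 2.9*a - 4.43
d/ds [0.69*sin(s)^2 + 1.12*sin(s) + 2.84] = (1.38*sin(s) + 1.12)*cos(s)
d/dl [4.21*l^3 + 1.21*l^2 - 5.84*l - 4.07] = 12.63*l^2 + 2.42*l - 5.84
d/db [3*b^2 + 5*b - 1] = 6*b + 5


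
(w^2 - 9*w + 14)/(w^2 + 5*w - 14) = (w - 7)/(w + 7)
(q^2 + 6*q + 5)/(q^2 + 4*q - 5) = (q + 1)/(q - 1)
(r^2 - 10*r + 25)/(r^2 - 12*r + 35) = (r - 5)/(r - 7)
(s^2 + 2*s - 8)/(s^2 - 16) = (s - 2)/(s - 4)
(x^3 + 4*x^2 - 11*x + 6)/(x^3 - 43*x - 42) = (x^2 - 2*x + 1)/(x^2 - 6*x - 7)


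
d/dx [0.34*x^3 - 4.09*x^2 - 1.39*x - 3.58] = 1.02*x^2 - 8.18*x - 1.39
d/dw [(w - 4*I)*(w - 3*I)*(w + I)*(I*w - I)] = 4*I*w^3 + w^2*(18 - 3*I) + w*(-12 - 10*I) + 12 + 5*I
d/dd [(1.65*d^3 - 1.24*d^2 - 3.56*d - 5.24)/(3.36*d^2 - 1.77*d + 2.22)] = (5.544*d^4 - 5.841*d^3 + 25.1454*d^2 + 29.7072*d - 17.178)/(11.2896*d^4 - 11.8944*d^3 + 18.0513*d^2 - 7.8588*d + 4.9284)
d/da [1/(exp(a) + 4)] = -exp(a)/(exp(a) + 4)^2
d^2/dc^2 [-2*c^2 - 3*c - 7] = -4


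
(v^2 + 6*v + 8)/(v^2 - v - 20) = (v + 2)/(v - 5)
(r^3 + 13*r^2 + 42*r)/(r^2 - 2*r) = (r^2 + 13*r + 42)/(r - 2)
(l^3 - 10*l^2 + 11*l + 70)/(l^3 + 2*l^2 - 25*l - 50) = (l - 7)/(l + 5)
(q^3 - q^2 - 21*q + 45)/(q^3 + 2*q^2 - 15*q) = (q - 3)/q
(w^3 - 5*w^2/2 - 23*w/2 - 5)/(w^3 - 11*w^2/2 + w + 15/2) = (2*w^2 + 5*w + 2)/(2*w^2 - w - 3)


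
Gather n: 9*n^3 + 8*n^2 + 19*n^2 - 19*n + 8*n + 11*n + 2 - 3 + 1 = 9*n^3 + 27*n^2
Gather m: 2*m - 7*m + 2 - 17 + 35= 20 - 5*m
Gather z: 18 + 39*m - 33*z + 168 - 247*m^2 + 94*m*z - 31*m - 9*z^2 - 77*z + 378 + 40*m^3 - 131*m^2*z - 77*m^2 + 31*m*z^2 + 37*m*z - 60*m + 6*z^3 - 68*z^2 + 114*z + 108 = 40*m^3 - 324*m^2 - 52*m + 6*z^3 + z^2*(31*m - 77) + z*(-131*m^2 + 131*m + 4) + 672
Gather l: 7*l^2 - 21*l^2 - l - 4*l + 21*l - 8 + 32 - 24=-14*l^2 + 16*l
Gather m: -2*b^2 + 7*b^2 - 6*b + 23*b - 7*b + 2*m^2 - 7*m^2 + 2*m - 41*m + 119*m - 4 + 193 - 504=5*b^2 + 10*b - 5*m^2 + 80*m - 315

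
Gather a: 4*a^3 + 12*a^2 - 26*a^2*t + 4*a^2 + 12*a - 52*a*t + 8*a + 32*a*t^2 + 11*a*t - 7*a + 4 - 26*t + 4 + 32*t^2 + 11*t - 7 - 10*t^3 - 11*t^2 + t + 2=4*a^3 + a^2*(16 - 26*t) + a*(32*t^2 - 41*t + 13) - 10*t^3 + 21*t^2 - 14*t + 3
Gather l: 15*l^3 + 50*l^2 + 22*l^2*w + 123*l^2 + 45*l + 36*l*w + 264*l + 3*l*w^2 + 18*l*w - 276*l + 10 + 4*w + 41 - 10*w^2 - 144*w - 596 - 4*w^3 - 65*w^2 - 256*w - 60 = 15*l^3 + l^2*(22*w + 173) + l*(3*w^2 + 54*w + 33) - 4*w^3 - 75*w^2 - 396*w - 605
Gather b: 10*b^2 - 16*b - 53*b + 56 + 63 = 10*b^2 - 69*b + 119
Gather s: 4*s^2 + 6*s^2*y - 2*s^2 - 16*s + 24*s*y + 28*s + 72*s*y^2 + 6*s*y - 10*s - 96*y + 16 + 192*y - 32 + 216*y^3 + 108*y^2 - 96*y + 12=s^2*(6*y + 2) + s*(72*y^2 + 30*y + 2) + 216*y^3 + 108*y^2 - 4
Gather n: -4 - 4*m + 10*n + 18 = -4*m + 10*n + 14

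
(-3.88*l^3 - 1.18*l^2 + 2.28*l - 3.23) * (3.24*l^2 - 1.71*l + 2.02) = -12.5712*l^5 + 2.8116*l^4 + 1.5674*l^3 - 16.7476*l^2 + 10.1289*l - 6.5246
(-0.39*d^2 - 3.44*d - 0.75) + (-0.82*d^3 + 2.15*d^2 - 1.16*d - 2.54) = -0.82*d^3 + 1.76*d^2 - 4.6*d - 3.29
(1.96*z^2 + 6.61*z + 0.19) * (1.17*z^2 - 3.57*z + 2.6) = 2.2932*z^4 + 0.7365*z^3 - 18.2794*z^2 + 16.5077*z + 0.494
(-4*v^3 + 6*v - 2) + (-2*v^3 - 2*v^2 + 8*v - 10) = -6*v^3 - 2*v^2 + 14*v - 12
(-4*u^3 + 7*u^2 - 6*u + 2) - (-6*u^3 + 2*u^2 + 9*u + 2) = 2*u^3 + 5*u^2 - 15*u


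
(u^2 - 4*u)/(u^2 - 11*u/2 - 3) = 2*u*(4 - u)/(-2*u^2 + 11*u + 6)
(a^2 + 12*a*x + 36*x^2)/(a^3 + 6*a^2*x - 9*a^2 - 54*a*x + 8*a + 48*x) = (a + 6*x)/(a^2 - 9*a + 8)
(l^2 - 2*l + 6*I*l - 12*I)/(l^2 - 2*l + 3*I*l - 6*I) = (l + 6*I)/(l + 3*I)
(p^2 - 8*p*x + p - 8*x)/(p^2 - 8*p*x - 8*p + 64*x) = (p + 1)/(p - 8)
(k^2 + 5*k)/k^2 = (k + 5)/k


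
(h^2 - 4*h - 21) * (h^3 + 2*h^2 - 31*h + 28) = h^5 - 2*h^4 - 60*h^3 + 110*h^2 + 539*h - 588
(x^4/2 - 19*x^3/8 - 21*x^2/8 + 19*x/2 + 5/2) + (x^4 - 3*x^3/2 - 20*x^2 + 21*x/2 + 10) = 3*x^4/2 - 31*x^3/8 - 181*x^2/8 + 20*x + 25/2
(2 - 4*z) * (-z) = 4*z^2 - 2*z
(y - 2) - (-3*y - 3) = 4*y + 1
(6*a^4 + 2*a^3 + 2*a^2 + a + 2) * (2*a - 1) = 12*a^5 - 2*a^4 + 2*a^3 + 3*a - 2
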